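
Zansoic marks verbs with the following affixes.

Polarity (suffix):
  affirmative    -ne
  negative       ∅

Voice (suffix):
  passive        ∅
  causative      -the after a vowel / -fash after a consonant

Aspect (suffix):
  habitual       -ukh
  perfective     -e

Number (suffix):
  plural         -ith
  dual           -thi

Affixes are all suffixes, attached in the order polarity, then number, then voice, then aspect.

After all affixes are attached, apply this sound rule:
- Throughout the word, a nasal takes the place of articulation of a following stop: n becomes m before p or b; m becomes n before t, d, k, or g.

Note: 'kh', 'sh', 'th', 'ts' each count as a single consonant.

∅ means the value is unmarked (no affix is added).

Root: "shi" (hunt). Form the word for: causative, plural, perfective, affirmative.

shineithfashe

Attach polarity affirmative -ne → shine.
Attach number plural -ith → shineith.
Attach voice causative -fash (after consonant 'th') → shineithfash.
Attach aspect perfective -e → shineithfashe.
Nasal assimilation: no change.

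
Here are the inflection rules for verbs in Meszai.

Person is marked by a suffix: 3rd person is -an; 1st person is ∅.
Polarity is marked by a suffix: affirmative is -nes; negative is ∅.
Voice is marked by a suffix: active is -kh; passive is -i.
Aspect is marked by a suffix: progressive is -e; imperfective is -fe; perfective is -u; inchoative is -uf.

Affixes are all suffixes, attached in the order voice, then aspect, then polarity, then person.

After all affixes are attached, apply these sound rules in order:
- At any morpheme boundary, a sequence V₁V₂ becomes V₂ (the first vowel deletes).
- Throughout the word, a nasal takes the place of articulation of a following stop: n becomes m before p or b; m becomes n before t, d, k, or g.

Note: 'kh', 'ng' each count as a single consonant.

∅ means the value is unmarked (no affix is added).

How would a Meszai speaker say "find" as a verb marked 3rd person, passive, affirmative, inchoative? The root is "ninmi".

ninmufnesan

Attach voice passive -i → ninmii.
Attach aspect inchoative -uf → ninmiiuf.
Attach polarity affirmative -nes → ninmiiufnes.
Attach person 3rd person -an → ninmiiufnesan.
Apply vowel deletion: ninmiiufnesan → ninmufnesan.
Nasal assimilation: no change.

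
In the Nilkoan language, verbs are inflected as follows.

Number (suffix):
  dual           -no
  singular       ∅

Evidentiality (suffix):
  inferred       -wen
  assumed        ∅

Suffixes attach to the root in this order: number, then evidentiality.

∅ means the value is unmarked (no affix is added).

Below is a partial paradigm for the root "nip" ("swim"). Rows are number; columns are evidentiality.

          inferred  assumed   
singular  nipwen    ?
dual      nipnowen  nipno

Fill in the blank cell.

number = singular: zero marking, form stays nip.
evidentiality = assumed: zero marking, form stays nip.

nip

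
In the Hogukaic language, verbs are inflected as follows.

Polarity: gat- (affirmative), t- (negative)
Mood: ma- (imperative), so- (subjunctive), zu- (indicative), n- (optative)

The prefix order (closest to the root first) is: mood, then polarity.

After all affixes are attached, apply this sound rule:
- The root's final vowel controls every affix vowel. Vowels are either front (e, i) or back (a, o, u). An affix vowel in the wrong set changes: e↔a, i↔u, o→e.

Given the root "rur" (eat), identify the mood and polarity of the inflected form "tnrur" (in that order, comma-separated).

Segment: t-n-rur.
mood: n- → optative.
polarity: t- → negative.

optative, negative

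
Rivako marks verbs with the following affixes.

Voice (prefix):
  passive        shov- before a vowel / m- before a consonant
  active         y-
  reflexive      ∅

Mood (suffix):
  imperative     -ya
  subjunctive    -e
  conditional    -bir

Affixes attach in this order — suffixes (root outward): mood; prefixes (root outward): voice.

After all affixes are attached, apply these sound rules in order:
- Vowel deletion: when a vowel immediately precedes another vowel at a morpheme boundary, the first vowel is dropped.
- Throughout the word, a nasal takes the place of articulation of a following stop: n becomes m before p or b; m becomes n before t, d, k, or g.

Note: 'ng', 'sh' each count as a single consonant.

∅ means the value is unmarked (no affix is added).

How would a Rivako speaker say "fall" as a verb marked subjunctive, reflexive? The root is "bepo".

bepe

voice = reflexive: zero marking, form stays bepo.
Attach mood subjunctive -e → bepoe.
Apply vowel deletion: bepoe → bepe.
Nasal assimilation: no change.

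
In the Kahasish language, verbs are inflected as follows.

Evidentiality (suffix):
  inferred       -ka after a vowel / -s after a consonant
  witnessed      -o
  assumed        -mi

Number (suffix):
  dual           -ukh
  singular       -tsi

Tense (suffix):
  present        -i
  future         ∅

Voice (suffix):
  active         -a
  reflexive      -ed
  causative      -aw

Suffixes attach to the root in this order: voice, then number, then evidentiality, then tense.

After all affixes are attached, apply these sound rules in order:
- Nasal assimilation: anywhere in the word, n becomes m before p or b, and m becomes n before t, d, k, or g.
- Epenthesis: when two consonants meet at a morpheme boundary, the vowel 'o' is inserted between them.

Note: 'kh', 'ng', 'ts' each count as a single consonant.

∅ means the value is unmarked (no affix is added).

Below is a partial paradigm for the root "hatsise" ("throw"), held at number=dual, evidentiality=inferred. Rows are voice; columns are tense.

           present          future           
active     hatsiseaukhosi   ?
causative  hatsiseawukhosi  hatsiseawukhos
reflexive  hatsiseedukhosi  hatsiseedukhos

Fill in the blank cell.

hatsiseaukhos

Attach voice active -a → hatsisea.
Attach number dual -ukh → hatsiseaukh.
Attach evidentiality inferred -s (after consonant 'kh') → hatsiseaukhs.
tense = future: zero marking, form stays hatsiseaukhs.
Nasal assimilation: no change.
Apply epenthesis: hatsiseaukhs → hatsiseaukhos.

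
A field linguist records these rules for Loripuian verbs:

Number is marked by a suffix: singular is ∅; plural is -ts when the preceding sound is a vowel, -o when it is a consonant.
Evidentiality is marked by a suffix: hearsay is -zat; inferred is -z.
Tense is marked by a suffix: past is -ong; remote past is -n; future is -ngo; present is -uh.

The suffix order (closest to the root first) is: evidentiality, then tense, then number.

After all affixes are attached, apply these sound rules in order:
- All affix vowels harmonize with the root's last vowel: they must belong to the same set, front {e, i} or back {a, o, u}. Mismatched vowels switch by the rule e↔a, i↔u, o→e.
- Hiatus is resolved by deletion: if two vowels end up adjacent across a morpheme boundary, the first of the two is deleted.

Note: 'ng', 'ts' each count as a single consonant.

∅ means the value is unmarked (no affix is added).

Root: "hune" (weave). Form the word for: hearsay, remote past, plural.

Attach evidentiality hearsay -zat → hunezat.
Attach tense remote past -n → hunezatn.
Attach number plural -o (after consonant 'n') → hunezatno.
Apply vowel harmony: hunezatno → hunezetne.
Vowel deletion: no change.

hunezetne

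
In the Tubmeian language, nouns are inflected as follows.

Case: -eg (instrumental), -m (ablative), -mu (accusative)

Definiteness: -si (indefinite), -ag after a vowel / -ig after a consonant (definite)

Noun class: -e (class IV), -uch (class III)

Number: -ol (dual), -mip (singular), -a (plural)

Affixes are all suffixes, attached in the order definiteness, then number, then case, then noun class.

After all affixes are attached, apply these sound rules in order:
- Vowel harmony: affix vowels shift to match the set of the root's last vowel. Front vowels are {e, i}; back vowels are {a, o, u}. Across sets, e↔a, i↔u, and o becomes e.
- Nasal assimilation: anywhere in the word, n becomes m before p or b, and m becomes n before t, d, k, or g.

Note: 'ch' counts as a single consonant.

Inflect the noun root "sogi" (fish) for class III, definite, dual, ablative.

Attach definiteness definite -ag (after vowel 'i') → sogiag.
Attach number dual -ol → sogiagol.
Attach case ablative -m → sogiagolm.
Attach noun class class III -uch → sogiagolmuch.
Apply vowel harmony: sogiagolmuch → sogiegelmich.
Nasal assimilation: no change.

sogiegelmich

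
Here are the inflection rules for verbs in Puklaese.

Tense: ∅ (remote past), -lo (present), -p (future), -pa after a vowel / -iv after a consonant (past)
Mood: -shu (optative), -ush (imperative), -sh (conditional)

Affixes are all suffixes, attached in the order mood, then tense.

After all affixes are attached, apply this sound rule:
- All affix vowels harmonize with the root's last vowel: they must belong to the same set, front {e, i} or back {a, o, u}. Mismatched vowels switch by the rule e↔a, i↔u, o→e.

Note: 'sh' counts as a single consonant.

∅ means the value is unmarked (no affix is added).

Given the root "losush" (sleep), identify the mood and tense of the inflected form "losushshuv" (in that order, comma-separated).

conditional, past

Segment: losush-sh-iv.
mood: -sh → conditional.
tense: -pa/iv → past.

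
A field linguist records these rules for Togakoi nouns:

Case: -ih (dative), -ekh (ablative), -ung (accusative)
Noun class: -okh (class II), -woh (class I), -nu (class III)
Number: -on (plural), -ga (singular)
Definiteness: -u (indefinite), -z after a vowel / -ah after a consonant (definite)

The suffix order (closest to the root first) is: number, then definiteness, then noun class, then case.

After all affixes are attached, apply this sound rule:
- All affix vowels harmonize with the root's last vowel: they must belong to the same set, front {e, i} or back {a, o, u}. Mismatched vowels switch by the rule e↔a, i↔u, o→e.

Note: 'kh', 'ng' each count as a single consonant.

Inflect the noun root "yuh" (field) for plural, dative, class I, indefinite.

Attach number plural -on → yuhon.
Attach definiteness indefinite -u → yuhonu.
Attach noun class class I -woh → yuhonuwoh.
Attach case dative -ih → yuhonuwohih.
Apply vowel harmony: yuhonuwohih → yuhonuwohuh.

yuhonuwohuh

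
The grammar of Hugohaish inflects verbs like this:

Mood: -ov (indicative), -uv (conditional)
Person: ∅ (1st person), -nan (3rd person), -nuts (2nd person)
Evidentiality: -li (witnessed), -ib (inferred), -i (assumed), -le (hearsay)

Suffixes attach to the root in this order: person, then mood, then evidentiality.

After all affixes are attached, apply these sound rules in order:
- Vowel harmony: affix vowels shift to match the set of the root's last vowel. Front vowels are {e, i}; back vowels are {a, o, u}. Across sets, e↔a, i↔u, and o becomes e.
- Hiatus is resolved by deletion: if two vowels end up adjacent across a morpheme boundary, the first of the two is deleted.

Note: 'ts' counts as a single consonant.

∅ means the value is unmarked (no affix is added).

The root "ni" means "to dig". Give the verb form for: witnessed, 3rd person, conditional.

Attach person 3rd person -nan → ninan.
Attach mood conditional -uv → ninanuv.
Attach evidentiality witnessed -li → ninanuvli.
Apply vowel harmony: ninanuvli → ninenivli.
Vowel deletion: no change.

ninenivli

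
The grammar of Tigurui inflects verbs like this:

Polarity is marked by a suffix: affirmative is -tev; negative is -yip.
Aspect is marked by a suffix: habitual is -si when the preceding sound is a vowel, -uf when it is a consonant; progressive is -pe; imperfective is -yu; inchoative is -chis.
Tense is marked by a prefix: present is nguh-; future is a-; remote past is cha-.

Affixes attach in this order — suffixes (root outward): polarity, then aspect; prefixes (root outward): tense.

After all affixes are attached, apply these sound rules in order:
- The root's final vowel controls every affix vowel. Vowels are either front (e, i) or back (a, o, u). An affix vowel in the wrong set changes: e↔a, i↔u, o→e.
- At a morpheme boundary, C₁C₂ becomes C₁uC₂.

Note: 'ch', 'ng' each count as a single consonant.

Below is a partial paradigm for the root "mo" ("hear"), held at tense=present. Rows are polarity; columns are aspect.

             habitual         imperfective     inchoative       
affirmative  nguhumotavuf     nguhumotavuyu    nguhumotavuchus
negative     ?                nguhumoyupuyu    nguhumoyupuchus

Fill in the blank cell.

Attach polarity negative -yip → moyip.
Attach tense present nguh- → nguhmoyip.
Attach aspect habitual -uf (after consonant 'p') → nguhmoyipuf.
Apply vowel harmony: nguhmoyipuf → nguhmoyupuf.
Apply epenthesis: nguhmoyupuf → nguhumoyupuf.

nguhumoyupuf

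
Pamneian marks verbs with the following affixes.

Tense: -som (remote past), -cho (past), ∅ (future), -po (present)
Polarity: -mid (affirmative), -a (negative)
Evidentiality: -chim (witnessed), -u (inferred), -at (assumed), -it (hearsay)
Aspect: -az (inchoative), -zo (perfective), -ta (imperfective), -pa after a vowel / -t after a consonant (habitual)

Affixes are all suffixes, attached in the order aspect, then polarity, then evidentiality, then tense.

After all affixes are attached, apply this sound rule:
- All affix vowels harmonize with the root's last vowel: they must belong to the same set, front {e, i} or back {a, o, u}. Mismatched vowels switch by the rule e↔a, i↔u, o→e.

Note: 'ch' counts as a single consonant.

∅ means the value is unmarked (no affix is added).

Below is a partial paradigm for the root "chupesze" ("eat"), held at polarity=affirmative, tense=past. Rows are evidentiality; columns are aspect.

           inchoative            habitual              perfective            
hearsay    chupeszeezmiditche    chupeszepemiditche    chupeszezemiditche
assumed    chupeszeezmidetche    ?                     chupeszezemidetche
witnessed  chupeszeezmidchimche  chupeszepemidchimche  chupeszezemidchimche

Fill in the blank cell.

Attach aspect habitual -pa (after vowel 'e') → chupeszepa.
Attach polarity affirmative -mid → chupeszepamid.
Attach evidentiality assumed -at → chupeszepamidat.
Attach tense past -cho → chupeszepamidatcho.
Apply vowel harmony: chupeszepamidatcho → chupeszepemidetche.

chupeszepemidetche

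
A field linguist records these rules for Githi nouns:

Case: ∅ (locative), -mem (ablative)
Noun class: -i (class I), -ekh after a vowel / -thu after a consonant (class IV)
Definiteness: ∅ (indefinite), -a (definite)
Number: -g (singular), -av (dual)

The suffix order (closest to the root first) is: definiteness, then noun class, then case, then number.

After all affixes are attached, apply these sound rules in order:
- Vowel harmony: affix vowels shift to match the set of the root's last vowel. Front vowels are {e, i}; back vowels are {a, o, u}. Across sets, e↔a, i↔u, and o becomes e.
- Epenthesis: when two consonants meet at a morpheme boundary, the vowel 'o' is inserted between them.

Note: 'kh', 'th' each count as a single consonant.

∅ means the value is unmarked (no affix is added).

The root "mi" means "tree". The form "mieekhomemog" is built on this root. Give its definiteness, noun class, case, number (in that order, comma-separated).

Segment: mi-a-ekh-mem-g.
definiteness: -a → definite.
noun class: -ekh/thu → class IV.
case: -mem → ablative.
number: -g → singular.

definite, class IV, ablative, singular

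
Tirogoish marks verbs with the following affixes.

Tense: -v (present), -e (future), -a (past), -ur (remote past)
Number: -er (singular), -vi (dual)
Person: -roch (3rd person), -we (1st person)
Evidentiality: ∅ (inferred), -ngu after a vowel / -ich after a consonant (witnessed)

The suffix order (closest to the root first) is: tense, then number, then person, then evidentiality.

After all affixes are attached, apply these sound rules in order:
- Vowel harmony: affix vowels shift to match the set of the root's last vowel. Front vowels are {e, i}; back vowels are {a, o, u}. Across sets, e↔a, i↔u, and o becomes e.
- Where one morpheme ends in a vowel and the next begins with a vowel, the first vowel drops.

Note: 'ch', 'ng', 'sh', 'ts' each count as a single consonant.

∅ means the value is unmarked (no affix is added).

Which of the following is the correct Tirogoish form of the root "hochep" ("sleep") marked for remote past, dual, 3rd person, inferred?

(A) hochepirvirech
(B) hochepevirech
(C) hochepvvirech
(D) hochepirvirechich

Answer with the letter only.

A

Attach tense remote past -ur → hochepur.
Attach number dual -vi → hochepurvi.
Attach person 3rd person -roch → hochepurviroch.
evidentiality = inferred: zero marking, form stays hochepurviroch.
Apply vowel harmony: hochepurviroch → hochepirvirech.
Vowel deletion: no change.
So the correct form is hochepirvirech, option (A).
(D) hochepirvirechich is wrong: it uses witnessed instead of inferred for evidentiality.
(B) hochepevirech is wrong: it uses past instead of remote past for tense.
(C) hochepvvirech is wrong: it uses present instead of remote past for tense.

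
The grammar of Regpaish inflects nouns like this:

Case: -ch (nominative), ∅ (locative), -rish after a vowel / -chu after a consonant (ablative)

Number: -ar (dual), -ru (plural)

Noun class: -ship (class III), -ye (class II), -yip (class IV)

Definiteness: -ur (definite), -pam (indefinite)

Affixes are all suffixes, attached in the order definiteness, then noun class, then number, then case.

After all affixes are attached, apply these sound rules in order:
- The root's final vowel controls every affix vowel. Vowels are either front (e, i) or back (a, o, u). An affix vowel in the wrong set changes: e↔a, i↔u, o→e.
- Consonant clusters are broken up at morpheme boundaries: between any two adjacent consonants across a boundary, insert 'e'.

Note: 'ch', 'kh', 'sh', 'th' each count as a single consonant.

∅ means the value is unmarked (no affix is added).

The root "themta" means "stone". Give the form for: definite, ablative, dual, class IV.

themtaureyuparechu

Attach definiteness definite -ur → themtaur.
Attach noun class class IV -yip → themtauryip.
Attach number dual -ar → themtauryipar.
Attach case ablative -chu (after consonant 'r') → themtauryiparchu.
Apply vowel harmony: themtauryiparchu → themtauryuparchu.
Apply epenthesis: themtauryuparchu → themtaureyuparechu.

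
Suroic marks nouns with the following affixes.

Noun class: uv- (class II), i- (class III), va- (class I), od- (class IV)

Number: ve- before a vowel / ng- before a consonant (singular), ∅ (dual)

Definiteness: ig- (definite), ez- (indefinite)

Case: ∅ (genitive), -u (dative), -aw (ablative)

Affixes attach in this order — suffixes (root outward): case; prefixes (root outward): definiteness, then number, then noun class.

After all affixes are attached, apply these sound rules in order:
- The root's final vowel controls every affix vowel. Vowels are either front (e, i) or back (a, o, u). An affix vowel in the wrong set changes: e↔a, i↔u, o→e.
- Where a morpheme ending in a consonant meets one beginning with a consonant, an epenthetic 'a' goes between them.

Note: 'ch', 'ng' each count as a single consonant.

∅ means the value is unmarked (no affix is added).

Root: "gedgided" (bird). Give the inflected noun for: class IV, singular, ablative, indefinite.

Attach definiteness indefinite ez- → ezgedgided.
Attach number singular ve- (before vowel 'e') → veezgedgided.
Attach noun class class IV od- → odveezgedgided.
Attach case ablative -aw → odveezgedgidedaw.
Apply vowel harmony: odveezgedgidedaw → edveezgedgidedew.
Apply epenthesis: edveezgedgidedew → edaveezagedgidedew.

edaveezagedgidedew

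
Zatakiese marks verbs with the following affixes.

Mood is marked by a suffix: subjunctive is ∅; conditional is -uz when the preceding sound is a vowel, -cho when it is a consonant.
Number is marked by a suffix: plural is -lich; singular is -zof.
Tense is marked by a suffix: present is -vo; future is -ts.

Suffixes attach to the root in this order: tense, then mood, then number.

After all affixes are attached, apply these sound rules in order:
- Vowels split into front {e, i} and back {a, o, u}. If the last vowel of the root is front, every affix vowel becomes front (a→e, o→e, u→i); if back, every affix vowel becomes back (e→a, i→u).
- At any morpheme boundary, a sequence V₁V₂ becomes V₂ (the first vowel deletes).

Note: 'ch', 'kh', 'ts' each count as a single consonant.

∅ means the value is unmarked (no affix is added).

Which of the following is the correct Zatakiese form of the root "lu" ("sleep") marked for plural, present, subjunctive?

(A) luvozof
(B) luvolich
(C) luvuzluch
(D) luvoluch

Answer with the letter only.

D

Attach tense present -vo → luvo.
mood = subjunctive: zero marking, form stays luvo.
Attach number plural -lich → luvolich.
Apply vowel harmony: luvolich → luvoluch.
Vowel deletion: no change.
So the correct form is luvoluch, option (D).
(B) luvolich is wrong: it fails to apply the sound rule(s).
(C) luvuzluch is wrong: it uses conditional instead of subjunctive for mood.
(A) luvozof is wrong: it uses singular instead of plural for number.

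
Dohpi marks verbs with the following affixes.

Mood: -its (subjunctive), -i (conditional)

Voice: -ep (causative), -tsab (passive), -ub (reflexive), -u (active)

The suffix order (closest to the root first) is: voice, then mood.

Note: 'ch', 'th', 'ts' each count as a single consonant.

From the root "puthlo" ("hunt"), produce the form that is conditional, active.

puthloui

Attach voice active -u → puthlou.
Attach mood conditional -i → puthloui.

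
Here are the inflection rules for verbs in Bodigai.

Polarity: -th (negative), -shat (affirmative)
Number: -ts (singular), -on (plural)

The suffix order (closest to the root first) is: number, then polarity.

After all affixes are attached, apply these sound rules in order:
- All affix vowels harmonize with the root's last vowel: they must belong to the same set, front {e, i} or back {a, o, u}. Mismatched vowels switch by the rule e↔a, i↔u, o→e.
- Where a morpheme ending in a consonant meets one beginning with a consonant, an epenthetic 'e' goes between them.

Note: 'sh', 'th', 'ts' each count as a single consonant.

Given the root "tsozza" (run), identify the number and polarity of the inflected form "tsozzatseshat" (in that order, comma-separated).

singular, affirmative

Segment: tsozza-ts-shat.
number: -ts → singular.
polarity: -shat → affirmative.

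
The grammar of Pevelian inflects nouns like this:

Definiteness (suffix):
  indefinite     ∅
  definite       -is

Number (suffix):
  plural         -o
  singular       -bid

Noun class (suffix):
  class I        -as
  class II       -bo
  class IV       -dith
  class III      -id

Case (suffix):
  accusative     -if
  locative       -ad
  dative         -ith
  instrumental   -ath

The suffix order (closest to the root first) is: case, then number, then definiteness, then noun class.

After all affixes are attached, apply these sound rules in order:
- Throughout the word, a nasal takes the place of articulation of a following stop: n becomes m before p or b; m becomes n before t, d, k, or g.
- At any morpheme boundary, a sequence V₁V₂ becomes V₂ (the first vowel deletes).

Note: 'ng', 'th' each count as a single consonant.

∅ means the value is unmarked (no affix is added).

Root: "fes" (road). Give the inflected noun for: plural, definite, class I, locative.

fesadisas

Attach case locative -ad → fesad.
Attach number plural -o → fesado.
Attach definiteness definite -is → fesadois.
Attach noun class class I -as → fesadoisas.
Nasal assimilation: no change.
Apply vowel deletion: fesadoisas → fesadisas.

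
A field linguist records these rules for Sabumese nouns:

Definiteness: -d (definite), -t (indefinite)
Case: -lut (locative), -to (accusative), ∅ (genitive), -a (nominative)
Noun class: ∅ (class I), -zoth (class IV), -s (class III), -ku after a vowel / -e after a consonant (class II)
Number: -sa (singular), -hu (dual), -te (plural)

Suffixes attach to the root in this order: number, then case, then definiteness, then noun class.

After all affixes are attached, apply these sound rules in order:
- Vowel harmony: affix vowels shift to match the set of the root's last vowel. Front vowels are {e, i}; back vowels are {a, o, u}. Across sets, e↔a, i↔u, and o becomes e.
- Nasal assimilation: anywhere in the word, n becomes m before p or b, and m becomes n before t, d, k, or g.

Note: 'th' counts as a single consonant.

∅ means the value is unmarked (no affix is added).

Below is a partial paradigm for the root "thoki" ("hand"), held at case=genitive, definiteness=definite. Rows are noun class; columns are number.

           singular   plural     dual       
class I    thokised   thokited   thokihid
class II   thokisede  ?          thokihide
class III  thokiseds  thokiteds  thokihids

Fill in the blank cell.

thokitede

Attach number plural -te → thokite.
case = genitive: zero marking, form stays thokite.
Attach definiteness definite -d → thokited.
Attach noun class class II -e (after consonant 'd') → thokitede.
Vowel harmony: no change.
Nasal assimilation: no change.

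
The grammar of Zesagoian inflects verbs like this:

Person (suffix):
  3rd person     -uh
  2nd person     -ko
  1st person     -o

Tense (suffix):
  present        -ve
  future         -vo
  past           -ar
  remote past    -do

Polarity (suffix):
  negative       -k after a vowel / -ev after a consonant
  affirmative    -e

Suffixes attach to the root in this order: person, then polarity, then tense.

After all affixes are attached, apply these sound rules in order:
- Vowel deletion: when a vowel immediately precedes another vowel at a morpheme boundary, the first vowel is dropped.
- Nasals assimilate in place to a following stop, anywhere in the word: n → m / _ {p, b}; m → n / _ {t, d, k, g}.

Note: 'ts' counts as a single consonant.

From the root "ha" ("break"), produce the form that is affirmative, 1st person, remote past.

Attach person 1st person -o → hao.
Attach polarity affirmative -e → haoe.
Attach tense remote past -do → haoedo.
Apply vowel deletion: haoedo → hedo.
Nasal assimilation: no change.

hedo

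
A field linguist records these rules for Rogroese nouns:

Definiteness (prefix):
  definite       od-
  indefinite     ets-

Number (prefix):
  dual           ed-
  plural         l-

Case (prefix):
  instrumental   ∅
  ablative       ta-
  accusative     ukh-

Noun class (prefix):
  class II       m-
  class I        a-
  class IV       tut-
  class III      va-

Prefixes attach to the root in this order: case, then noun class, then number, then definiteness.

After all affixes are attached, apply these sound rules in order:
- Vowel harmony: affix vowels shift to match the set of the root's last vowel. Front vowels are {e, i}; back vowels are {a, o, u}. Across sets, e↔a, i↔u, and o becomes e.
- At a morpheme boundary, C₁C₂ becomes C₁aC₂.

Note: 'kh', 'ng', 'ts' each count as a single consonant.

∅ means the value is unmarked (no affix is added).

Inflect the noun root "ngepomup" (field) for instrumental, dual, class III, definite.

case = instrumental: zero marking, form stays ngepomup.
Attach noun class class III va- → vangepomup.
Attach number dual ed- → edvangepomup.
Attach definiteness definite od- → odedvangepomup.
Apply vowel harmony: odedvangepomup → odadvangepomup.
Apply epenthesis: odadvangepomup → odadavangepomup.

odadavangepomup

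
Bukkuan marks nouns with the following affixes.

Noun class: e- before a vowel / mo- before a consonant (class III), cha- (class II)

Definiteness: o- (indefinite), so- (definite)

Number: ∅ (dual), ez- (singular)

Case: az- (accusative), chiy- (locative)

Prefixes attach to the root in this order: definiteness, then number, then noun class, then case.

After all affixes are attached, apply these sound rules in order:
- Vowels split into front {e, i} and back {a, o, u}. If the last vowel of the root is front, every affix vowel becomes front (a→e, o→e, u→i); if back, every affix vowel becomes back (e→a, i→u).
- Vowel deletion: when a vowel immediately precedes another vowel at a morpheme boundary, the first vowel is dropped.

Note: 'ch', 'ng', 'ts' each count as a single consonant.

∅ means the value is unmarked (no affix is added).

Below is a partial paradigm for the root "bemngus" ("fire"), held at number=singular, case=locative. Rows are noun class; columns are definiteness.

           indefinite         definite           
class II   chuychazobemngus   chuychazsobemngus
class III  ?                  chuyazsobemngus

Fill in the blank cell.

Attach definiteness indefinite o- → obemngus.
Attach number singular ez- → ezobemngus.
Attach noun class class III e- (before vowel 'e') → eezobemngus.
Attach case locative chiy- → chiyeezobemngus.
Apply vowel harmony: chiyeezobemngus → chuyaazobemngus.
Apply vowel deletion: chuyaazobemngus → chuyazobemngus.

chuyazobemngus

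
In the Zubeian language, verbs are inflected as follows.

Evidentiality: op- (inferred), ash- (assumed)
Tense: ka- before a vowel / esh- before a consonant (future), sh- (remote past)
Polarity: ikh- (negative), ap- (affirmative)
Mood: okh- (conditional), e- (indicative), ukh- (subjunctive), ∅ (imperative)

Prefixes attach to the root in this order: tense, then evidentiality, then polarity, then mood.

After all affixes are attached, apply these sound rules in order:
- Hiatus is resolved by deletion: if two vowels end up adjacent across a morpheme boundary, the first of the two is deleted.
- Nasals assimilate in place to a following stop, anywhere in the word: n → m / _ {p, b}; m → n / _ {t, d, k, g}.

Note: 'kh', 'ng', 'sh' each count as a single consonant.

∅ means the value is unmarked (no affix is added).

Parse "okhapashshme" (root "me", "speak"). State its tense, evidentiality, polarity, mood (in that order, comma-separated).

Segment: okh-ap-ash-sh-me.
tense: sh- → remote past.
evidentiality: ash- → assumed.
polarity: ap- → affirmative.
mood: okh- → conditional.

remote past, assumed, affirmative, conditional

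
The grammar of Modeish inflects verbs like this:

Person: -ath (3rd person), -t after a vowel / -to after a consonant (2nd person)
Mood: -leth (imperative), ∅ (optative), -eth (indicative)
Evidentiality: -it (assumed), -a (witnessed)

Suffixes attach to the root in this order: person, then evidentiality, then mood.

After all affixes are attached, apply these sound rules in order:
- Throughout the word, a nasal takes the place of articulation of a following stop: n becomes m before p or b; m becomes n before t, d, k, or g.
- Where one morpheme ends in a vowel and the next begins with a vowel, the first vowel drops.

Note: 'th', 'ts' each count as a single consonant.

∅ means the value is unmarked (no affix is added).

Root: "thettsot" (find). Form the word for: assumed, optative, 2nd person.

thettsottit

Attach person 2nd person -to (after consonant 't') → thettsotto.
Attach evidentiality assumed -it → thettsottoit.
mood = optative: zero marking, form stays thettsottoit.
Nasal assimilation: no change.
Apply vowel deletion: thettsottoit → thettsottit.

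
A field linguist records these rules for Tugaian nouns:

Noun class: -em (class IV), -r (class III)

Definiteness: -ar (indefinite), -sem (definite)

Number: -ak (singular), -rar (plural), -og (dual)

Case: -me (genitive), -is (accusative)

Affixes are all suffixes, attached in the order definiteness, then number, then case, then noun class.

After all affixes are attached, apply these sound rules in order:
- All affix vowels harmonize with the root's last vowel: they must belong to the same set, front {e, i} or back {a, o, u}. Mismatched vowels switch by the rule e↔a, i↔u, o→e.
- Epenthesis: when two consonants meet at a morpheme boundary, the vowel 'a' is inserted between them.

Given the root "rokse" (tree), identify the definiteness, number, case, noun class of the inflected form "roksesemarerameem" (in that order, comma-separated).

Segment: rokse-sem-rar-me-em.
definiteness: -sem → definite.
number: -rar → plural.
case: -me → genitive.
noun class: -em → class IV.

definite, plural, genitive, class IV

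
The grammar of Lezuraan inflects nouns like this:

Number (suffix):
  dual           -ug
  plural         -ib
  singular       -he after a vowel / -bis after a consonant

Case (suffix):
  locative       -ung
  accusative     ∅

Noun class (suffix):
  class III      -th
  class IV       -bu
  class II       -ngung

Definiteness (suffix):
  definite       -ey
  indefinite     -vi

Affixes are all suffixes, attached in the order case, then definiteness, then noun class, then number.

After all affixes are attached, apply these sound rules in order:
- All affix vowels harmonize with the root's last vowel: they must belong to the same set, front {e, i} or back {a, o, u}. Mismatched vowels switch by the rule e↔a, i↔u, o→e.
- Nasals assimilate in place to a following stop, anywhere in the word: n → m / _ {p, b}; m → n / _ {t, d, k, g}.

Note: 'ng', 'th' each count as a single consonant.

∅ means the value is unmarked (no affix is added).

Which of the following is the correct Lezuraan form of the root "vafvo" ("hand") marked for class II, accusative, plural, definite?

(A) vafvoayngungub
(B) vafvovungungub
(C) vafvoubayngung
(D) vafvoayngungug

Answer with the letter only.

case = accusative: zero marking, form stays vafvo.
Attach definiteness definite -ey → vafvoey.
Attach noun class class II -ngung → vafvoeyngung.
Attach number plural -ib → vafvoeyngungib.
Apply vowel harmony: vafvoeyngungib → vafvoayngungub.
Nasal assimilation: no change.
So the correct form is vafvoayngungub, option (A).
(D) vafvoayngungug is wrong: it uses dual instead of plural for number.
(C) vafvoubayngung is wrong: it has the affixes in the wrong order.
(B) vafvovungungub is wrong: it uses indefinite instead of definite for definiteness.

A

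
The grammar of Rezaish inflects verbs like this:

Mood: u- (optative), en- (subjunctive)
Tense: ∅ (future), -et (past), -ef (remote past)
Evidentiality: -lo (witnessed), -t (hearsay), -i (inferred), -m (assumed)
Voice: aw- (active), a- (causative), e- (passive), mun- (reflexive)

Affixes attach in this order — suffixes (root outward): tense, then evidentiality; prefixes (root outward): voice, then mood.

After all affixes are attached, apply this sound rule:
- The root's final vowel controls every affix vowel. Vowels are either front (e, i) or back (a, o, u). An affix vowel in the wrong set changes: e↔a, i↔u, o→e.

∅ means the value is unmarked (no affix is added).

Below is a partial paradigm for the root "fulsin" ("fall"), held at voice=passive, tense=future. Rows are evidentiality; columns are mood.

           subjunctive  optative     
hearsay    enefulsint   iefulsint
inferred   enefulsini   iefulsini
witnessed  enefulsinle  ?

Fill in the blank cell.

Attach voice passive e- → efulsin.
tense = future: zero marking, form stays efulsin.
Attach evidentiality witnessed -lo → efulsinlo.
Attach mood optative u- → uefulsinlo.
Apply vowel harmony: uefulsinlo → iefulsinle.

iefulsinle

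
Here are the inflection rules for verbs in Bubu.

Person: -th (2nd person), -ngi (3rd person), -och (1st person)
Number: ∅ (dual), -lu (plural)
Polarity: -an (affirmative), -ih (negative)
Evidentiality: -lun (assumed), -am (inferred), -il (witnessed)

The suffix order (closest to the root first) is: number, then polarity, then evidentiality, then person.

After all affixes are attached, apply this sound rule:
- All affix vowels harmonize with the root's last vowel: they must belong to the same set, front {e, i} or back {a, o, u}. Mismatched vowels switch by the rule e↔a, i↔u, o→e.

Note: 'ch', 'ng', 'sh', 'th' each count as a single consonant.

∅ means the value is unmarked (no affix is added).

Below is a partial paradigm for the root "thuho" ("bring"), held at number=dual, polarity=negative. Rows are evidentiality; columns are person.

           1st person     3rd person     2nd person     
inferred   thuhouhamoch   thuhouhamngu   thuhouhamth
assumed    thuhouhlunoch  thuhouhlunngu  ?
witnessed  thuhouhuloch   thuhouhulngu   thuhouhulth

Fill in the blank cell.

number = dual: zero marking, form stays thuho.
Attach polarity negative -ih → thuhoih.
Attach evidentiality assumed -lun → thuhoihlun.
Attach person 2nd person -th → thuhoihlunth.
Apply vowel harmony: thuhoihlunth → thuhouhlunth.

thuhouhlunth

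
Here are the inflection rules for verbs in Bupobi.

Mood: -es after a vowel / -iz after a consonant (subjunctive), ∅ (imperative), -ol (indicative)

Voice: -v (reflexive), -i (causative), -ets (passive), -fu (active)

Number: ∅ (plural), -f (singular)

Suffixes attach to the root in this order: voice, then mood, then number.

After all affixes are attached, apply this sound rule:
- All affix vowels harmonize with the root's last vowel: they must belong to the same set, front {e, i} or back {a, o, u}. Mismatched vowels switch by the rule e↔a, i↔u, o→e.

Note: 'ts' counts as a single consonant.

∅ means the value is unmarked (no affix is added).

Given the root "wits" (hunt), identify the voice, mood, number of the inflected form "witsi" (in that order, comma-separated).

causative, imperative, plural

Segment: wits-i.
voice: -i → causative.
mood: ∅ → imperative.
number: ∅ → plural.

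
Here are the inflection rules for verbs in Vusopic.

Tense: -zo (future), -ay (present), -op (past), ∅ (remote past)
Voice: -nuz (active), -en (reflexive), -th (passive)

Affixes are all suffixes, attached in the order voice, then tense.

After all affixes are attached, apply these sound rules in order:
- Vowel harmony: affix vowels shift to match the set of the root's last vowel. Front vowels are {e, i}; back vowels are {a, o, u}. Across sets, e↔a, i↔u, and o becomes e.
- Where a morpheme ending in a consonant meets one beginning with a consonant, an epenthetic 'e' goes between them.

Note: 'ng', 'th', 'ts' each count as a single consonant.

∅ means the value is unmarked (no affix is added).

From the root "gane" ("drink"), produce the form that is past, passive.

Attach voice passive -th → ganeth.
Attach tense past -op → ganethop.
Apply vowel harmony: ganethop → ganethep.
Epenthesis: no change.

ganethep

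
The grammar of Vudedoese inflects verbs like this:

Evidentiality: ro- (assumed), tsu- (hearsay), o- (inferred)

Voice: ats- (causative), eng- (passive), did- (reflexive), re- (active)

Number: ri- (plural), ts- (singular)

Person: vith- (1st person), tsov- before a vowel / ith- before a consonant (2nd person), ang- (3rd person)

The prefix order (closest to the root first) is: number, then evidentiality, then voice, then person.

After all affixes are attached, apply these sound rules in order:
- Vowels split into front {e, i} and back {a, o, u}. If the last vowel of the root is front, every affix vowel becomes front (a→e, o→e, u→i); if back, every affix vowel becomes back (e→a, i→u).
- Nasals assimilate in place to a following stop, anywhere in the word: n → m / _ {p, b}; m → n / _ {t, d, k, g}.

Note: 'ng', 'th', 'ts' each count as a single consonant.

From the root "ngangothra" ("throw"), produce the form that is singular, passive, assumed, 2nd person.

tsovangrotsngangothra

Attach number singular ts- → tsngangothra.
Attach evidentiality assumed ro- → rotsngangothra.
Attach voice passive eng- → engrotsngangothra.
Attach person 2nd person tsov- (before vowel 'e') → tsovengrotsngangothra.
Apply vowel harmony: tsovengrotsngangothra → tsovangrotsngangothra.
Nasal assimilation: no change.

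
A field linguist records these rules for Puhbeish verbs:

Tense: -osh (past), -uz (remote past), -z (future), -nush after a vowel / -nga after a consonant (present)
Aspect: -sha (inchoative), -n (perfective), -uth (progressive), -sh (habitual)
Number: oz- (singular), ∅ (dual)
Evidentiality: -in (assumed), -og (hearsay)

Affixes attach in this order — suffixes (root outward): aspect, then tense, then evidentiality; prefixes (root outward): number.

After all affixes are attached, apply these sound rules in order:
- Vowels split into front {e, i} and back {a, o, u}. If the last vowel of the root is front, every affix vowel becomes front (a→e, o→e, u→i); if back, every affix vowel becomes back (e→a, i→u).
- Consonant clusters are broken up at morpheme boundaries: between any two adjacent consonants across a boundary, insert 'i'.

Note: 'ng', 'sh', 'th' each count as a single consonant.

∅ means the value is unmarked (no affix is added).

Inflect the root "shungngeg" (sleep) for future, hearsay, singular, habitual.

ezishungngegishizeg

Attach aspect habitual -sh → shungngegsh.
Attach tense future -z → shungngegshz.
Attach number singular oz- → ozshungngegshz.
Attach evidentiality hearsay -og → ozshungngegshzog.
Apply vowel harmony: ozshungngegshzog → ezshungngegshzeg.
Apply epenthesis: ezshungngegshzeg → ezishungngegishizeg.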